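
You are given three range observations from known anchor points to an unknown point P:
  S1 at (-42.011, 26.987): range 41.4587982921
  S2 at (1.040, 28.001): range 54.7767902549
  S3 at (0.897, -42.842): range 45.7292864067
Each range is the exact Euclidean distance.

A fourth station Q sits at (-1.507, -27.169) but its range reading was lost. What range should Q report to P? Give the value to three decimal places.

35.518

eq1: (x + 42.011)² + (y − 26.987)² = 41.4587982921²
eq2: (x − 1.040)² + (y − 28.001)² = 54.7767902549²
eq3: (x − 0.897)² + (y + 42.842)² = 45.7292864067²
eq3−eq1, eq3−eq2 (x²,y² cancel):
  -85.816·x + 139.658·y = 1029.316396
  0.286·x + 141.686·y = -1960.433087
det = -85.816·141.686 − 139.658·0.286 = -12198.867964
x = (1029.316396·141.686 − 139.658·-1960.433087) / -12198.867964 = -34.399084
y = (-85.816·-1960.433087 − 1029.316396·0.286) / -12198.867964 = -13.767027
|P − Q| = √((-34.399084 − -1.507)² + (-13.767027 − -27.169)²) = 35.517631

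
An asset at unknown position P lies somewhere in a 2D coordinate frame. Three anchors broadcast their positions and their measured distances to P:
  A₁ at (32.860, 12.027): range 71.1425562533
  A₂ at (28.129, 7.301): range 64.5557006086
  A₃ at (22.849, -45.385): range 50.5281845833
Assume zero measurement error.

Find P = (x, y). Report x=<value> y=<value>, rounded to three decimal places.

x=-25.050 y=-29.298

eq1: (x − 32.860)² + (y − 12.027)² = 71.1425562533²
eq2: (x − 28.129)² + (y − 7.301)² = 64.5557006086²
eq3: (x − 22.849)² + (y + 45.385)² = 50.5281845833²
eq2−eq1, eq2−eq3 (x²,y² cancel):
  9.462·x + 9.452·y = -513.941742
  -10.560·x − 105.372·y = 3351.670828
det = 9.462·-105.372 − 9.452·-10.560 = -897.216744
x = (-513.941742·-105.372 − 9.452·3351.670828) / -897.216744 = -25.049774
y = (9.462·3351.670828 − -513.941742·-10.560) / -897.216744 = -29.297586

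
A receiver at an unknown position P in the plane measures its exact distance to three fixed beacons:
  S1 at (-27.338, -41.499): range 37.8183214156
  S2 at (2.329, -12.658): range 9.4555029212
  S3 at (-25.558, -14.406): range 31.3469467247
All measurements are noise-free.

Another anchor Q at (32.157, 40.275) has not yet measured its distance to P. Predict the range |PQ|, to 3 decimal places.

67.746

eq1: (x + 27.338)² + (y + 41.499)² = 37.8183214156²
eq2: (x − 2.329)² + (y + 12.658)² = 9.4555029212²
eq3: (x + 25.558)² + (y + 14.406)² = 31.3469467247²
eq1−eq3, eq1−eq2 (x²,y² cancel):
  3.560·x + 54.186·y = -1161.194679
  59.334·x + 57.682·y = -963.065141
det = 3.560·57.682 − 54.186·59.334 = -3009.724204
x = (-1161.194679·57.682 − 54.186·-963.065141) / -3009.724204 = 4.915860
y = (3.560·-963.065141 − -1161.194679·59.334) / -3009.724204 = -21.752762
|P − Q| = √((4.915860 − 32.157)² + (-21.752762 − 40.275)²) = 67.746018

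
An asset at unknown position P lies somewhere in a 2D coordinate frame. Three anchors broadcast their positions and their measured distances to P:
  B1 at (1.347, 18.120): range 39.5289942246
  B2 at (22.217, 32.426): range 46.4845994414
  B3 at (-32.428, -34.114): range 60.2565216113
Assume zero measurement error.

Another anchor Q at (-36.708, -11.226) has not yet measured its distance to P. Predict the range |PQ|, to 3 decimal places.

61.147

eq1: (x − 1.347)² + (y − 18.120)² = 39.5289942246²
eq2: (x − 22.217)² + (y − 32.426)² = 46.4845994414²
eq3: (x + 32.428)² + (y + 34.114)² = 60.2565216113²
eq2−eq1, eq2−eq3 (x²,y² cancel):
  -41.740·x − 28.612·y = -616.615155
  -109.290·x − 133.080·y = -799.730796
det = -41.740·-133.080 − -28.612·-109.290 = 2427.753720
x = (-616.615155·-133.080 − -28.612·-799.730796) / 2427.753720 = 24.375309
y = (-41.740·-799.730796 − -616.615155·-109.290) / 2427.753720 = -14.008467
|P − Q| = √((24.375309 − -36.708)² + (-14.008467 − -11.226)²) = 61.146650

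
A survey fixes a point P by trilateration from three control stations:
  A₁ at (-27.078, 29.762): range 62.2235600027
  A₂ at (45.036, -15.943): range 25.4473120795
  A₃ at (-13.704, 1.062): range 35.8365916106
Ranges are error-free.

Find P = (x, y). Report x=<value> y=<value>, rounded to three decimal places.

eq1: (x + 27.078)² + (y − 29.762)² = 62.2235600027²
eq2: (x − 45.036)² + (y + 15.943)² = 25.4473120795²
eq3: (x + 13.704)² + (y − 1.062)² = 35.8365916106²
eq3−eq1, eq3−eq2 (x²,y² cancel):
  -26.748·x + 57.400·y = -1157.442853
  117.480·x − 34.010·y = 2730.188691
det = -26.748·-34.010 − 57.400·117.480 = -5833.652520
x = (-1157.442853·-34.010 − 57.400·2730.188691) / -5833.652520 = 20.115734
y = (-26.748·2730.188691 − -1157.442853·117.480) / -5833.652520 = -10.790718

x=20.116 y=-10.791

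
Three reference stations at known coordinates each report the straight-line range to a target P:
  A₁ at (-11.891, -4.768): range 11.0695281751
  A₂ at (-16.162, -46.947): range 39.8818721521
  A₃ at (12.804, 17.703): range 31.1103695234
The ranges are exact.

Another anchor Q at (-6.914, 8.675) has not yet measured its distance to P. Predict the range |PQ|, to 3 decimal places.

19.006

eq1: (x + 11.891)² + (y + 4.768)² = 11.0695281751²
eq2: (x + 16.162)² + (y + 46.947)² = 39.8818721521²
eq3: (x − 12.804)² + (y − 17.703)² = 31.1103695234²
eq3−eq2, eq3−eq1 (x²,y² cancel):
  -57.932·x − 129.300·y = 1365.183794
  -49.390·x − 44.942·y = 532.111718
det = -57.932·-44.942 − -129.300·-49.390 = -3782.547056
x = (1365.183794·-44.942 − -129.300·532.111718) / -3782.547056 = -1.969032
y = (-57.932·532.111718 − 1365.183794·-49.390) / -3782.547056 = -9.676055
|P − Q| = √((-1.969032 − -6.914)² + (-9.676055 − 8.675)²) = 19.005628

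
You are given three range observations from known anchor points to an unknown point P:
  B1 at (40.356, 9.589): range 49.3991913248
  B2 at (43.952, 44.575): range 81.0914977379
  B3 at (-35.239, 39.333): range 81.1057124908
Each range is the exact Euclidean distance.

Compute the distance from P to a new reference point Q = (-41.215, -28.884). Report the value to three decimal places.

50.258

eq1: (x − 40.356)² + (y − 9.589)² = 49.3991913248²
eq2: (x − 43.952)² + (y − 44.575)² = 81.0914977379²
eq3: (x + 35.239)² + (y − 39.333)² = 81.1057124908²
eq1−eq2, eq1−eq3 (x²,y² cancel):
  7.192·x + 69.972·y = -1937.397630
  -151.190·x + 59.488·y = -3069.540142
det = 7.192·59.488 − 69.972·-151.190 = 11006.904376
x = (-1937.397630·59.488 − 69.972·-3069.540142) / 11006.904376 = 9.042502
y = (7.192·-3069.540142 − -1937.397630·-151.190) / 11006.904376 = -28.617609
|P − Q| = √((9.042502 − -41.215)² + (-28.617609 − -28.884)²) = 50.258208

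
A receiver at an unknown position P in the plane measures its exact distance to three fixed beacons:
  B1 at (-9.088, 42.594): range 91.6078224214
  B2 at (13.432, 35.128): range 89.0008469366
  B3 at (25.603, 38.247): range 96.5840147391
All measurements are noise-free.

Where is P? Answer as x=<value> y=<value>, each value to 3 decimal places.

eq1: (x + 9.088)² + (y − 42.594)² = 91.6078224214²
eq2: (x − 13.432)² + (y − 35.128)² = 89.0008469366²
eq3: (x − 25.603)² + (y − 38.247)² = 96.5840147391²
eq2−eq1, eq2−eq3 (x²,y² cancel):
  -45.040·x + 14.932·y = 11.603199
  24.342·x + 6.238·y = -703.369538
det = -45.040·6.238 − 14.932·24.342 = -644.434264
x = (11.603199·6.238 − 14.932·-703.369538) / -644.434264 = -16.409889
y = (-45.040·-703.369538 − 11.603199·24.342) / -644.434264 = -48.720747

x=-16.410 y=-48.721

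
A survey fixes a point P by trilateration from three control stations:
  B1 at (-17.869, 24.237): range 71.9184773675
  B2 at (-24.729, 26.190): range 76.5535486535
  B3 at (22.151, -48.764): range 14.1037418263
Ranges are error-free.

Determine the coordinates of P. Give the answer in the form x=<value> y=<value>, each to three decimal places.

x=9.667 y=-42.201

eq1: (x + 17.869)² + (y − 24.237)² = 71.9184773675²
eq2: (x + 24.729)² + (y − 26.190)² = 76.5535486535²
eq3: (x − 22.151)² + (y + 48.764)² = 14.1037418263²
eq3−eq2, eq3−eq1 (x²,y² cancel):
  -93.760·x + 149.908·y = -7232.685234
  -80.040·x + 146.002·y = -6935.213020
det = -93.760·146.002 − 149.908·-80.040 = -1690.511200
x = (-7232.685234·146.002 − 149.908·-6935.213020) / -1690.511200 = 9.667251
y = (-93.760·-6935.213020 − -7232.685234·-80.040) / -1690.511200 = -42.201109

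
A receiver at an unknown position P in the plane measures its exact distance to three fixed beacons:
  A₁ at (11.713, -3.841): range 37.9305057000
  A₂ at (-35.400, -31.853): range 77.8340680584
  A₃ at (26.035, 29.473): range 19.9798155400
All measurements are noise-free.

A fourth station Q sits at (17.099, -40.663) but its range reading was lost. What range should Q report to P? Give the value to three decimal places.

75.144

eq1: (x − 11.713)² + (y + 3.841)² = 37.9305057000²
eq2: (x + 35.400)² + (y + 31.853)² = 77.8340680584²
eq3: (x − 26.035)² + (y − 29.473)² = 19.9798155400²
eq3−eq2, eq3−eq1 (x²,y² cancel):
  -122.870·x − 122.652·y = -4937.654467
  -28.644·x − 66.628·y = -2434.061538
det = -122.870·-66.628 − -122.652·-28.644 = 4673.338472
x = (-4937.654467·-66.628 − -122.652·-2434.061538) / 4673.338472 = 6.514299
y = (-122.870·-2434.061538 − -4937.654467·-28.644) / 4673.338472 = 33.731553
|P − Q| = √((6.514299 − 17.099)² + (33.731553 − -40.663)²) = 75.143765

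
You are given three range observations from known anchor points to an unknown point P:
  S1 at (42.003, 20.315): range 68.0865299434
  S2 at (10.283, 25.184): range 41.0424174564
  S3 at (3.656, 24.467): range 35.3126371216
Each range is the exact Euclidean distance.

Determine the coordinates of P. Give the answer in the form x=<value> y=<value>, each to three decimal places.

x=-23.567 y=1.975

eq1: (x − 42.003)² + (y − 20.315)² = 68.0865299434²
eq2: (x − 10.283)² + (y − 25.184)² = 41.0424174564²
eq3: (x − 3.656)² + (y − 24.467)² = 35.3126371216²
eq2−eq1, eq2−eq3 (x²,y² cancel):
  63.440·x − 9.738·y = -1514.318240
  -13.254·x − 1.434·y = 309.524170
det = 63.440·-1.434 − -9.738·-13.254 = -220.040412
x = (-1514.318240·-1.434 − -9.738·309.524170) / -220.040412 = -23.566938
y = (63.440·309.524170 − -1514.318240·-13.254) / -220.040412 = 1.974913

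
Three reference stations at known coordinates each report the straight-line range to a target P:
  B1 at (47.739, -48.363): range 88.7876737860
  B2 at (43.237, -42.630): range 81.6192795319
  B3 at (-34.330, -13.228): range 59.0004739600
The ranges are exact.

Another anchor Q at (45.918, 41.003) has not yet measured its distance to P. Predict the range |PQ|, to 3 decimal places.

eq1: (x − 47.739)² + (y + 48.363)² = 88.7876737860²
eq2: (x − 43.237)² + (y + 42.630)² = 81.6192795319²
eq3: (x + 34.330)² + (y + 13.228)² = 59.0004739600²
eq1−eq2, eq1−eq3 (x²,y² cancel):
  -9.004·x + 11.466·y = 290.307404
  -164.138·x + 70.270·y = 1137.732083
det = -9.004·70.270 − 11.466·-164.138 = 1249.295228
x = (290.307404·70.270 − 11.466·1137.732083) / 1249.295228 = 5.887051
y = (-9.004·1137.732083 − 290.307404·-164.138) / 1249.295228 = 29.941951
|P − Q| = √((5.887051 − 45.918)² + (29.941951 − 41.003)²) = 41.530996

41.531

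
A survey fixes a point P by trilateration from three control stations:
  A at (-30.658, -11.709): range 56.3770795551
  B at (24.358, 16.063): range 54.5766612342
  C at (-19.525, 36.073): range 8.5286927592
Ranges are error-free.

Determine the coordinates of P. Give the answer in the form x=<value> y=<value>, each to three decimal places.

x=-22.483 y=44.072

eq1: (x + 30.658)² + (y + 11.709)² = 56.3770795551²
eq2: (x − 24.358)² + (y − 16.063)² = 54.5766612342²
eq3: (x + 19.525)² + (y − 36.073)² = 8.5286927592²
eq3−eq1, eq3−eq2 (x²,y² cancel):
  -22.266·x − 95.564·y = -3711.109808
  87.766·x − 40.020·y = -3737.028172
det = -22.266·-40.020 − -95.564·87.766 = 9278.355344
x = (-3711.109808·-40.020 − -95.564·-3737.028172) / 9278.355344 = -22.483160
y = (-22.266·-3737.028172 − -3711.109808·87.766) / 9278.355344 = 44.072243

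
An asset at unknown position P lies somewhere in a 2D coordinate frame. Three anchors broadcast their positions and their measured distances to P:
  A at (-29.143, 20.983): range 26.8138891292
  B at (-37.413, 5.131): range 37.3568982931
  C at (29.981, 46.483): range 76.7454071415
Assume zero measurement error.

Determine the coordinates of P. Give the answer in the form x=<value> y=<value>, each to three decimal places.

eq1: (x + 29.143)² + (y − 20.983)² = 26.8138891292²
eq2: (x + 37.413)² + (y − 5.131)² = 37.3568982931²
eq3: (x − 29.981)² + (y − 46.483)² = 76.7454071415²
eq3−eq2, eq3−eq1 (x²,y² cancel):
  -134.788·x − 82.704·y = 2860.849747
  -118.248·x − 51.000·y = 3400.943955
det = -134.788·-51.000 − -82.704·-118.248 = -2905.394592
x = (2860.849747·-51.000 − -82.704·3400.943955) / -2905.394592 = -46.592064
y = (-134.788·3400.943955 − 2860.849747·-118.248) / -2905.394592 = 41.342637

x=-46.592 y=41.343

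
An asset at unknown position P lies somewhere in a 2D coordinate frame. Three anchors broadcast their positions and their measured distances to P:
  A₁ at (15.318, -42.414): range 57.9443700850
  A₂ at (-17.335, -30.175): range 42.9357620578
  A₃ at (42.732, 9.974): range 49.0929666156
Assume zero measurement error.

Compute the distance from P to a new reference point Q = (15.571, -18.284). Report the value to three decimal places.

eq1: (x − 15.318)² + (y + 42.414)² = 57.9443700850²
eq2: (x + 17.335)² + (y + 30.175)² = 42.9357620578²
eq3: (x − 42.732)² + (y − 9.974)² = 49.0929666156²
eq1−eq2, eq1−eq3 (x²,y² cancel):
  -65.306·x + 24.478·y = 691.514691
  54.828·x + 104.776·y = 839.346633
det = -65.306·104.776 − 24.478·54.828 = -8184.581240
x = (691.514691·104.776 − 24.478·839.346633) / -8184.581240 = -6.342245
y = (-65.306·839.346633 − 691.514691·54.828) / -8184.581240 = 11.329686
|P − Q| = √((-6.342245 − 15.571)² + (11.329686 − -18.284)²) = 36.839662

36.840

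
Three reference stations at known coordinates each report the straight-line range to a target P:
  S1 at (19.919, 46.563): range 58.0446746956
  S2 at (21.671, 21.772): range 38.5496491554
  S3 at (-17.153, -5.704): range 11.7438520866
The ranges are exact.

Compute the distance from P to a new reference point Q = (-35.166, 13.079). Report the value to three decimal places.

35.168

eq1: (x − 19.919)² + (y − 46.563)² = 58.0446746956²
eq2: (x − 21.671)² + (y − 21.772)² = 38.5496491554²
eq3: (x + 17.153)² + (y + 5.704)² = 11.7438520866²
eq3−eq2, eq3−eq1 (x²,y² cancel):
  77.648·x + 54.952·y = -731.266188
  74.144·x + 104.534·y = -993.147694
det = 77.648·104.534 − 54.952·74.144 = 4042.494944
x = (-731.266188·104.534 − 54.952·-993.147694) / 4042.494944 = -5.409216
y = (77.648·-993.147694 − -731.266188·74.144) / 4042.494944 = -5.664059
|P − Q| = √((-5.409216 − -35.166)² + (-5.664059 − 13.079)²) = 35.167719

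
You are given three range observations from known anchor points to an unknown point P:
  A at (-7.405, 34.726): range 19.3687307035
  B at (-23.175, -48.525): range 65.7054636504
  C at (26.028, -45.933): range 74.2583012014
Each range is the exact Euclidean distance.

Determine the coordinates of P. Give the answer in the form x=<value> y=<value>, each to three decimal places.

eq1: (x + 7.405)² + (y − 34.726)² = 19.3687307035²
eq2: (x + 23.175)² + (y + 48.525)² = 65.7054636504²
eq3: (x − 26.028)² + (y + 45.933)² = 74.2583012014²
eq2−eq3, eq2−eq1 (x²,y² cancel):
  98.406·x + 5.184·y = -1301.546321
  31.540·x + 166.502·y = 2311.033075
det = 98.406·166.502 − 5.184·31.540 = 16221.292452
x = (-1301.546321·166.502 − 5.184·2311.033075) / 16221.292452 = -14.098165
y = (98.406·2311.033075 − -1301.546321·31.540) / 16221.292452 = 16.550487

x=-14.098 y=16.550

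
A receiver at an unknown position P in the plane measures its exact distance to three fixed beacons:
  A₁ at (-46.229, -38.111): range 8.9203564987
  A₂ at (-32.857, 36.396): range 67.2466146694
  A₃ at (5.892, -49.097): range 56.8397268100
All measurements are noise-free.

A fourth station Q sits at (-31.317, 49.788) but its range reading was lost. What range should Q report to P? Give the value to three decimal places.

80.667

eq1: (x + 46.229)² + (y + 38.111)² = 8.9203564987²
eq2: (x + 32.857)² + (y − 36.396)² = 67.2466146694²
eq3: (x − 5.892)² + (y + 49.097)² = 56.8397268100²
eq3−eq2, eq3−eq1 (x²,y² cancel):
  -77.498·x + 170.986·y = -1332.332449
  -104.242·x + 21.972·y = 4295.519473
det = -77.498·21.972 − 170.986·-104.242 = 16121.136556
x = (-1332.332449·21.972 − 170.986·4295.519473) / 16121.136556 = -47.375549
y = (-77.498·4295.519473 − -1332.332449·-104.242) / 16121.136556 = -29.264634
|P − Q| = √((-47.375549 − -31.317)² + (-29.264634 − 49.788)²) = 80.667193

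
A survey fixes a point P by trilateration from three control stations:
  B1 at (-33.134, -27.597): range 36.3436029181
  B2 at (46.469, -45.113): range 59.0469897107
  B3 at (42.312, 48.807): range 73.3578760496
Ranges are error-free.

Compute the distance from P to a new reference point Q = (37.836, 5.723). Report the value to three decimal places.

42.174

eq1: (x + 33.134)² + (y + 27.597)² = 36.3436029181²
eq2: (x − 46.469)² + (y + 45.113)² = 59.0469897107²
eq3: (x − 42.312)² + (y − 48.807)² = 73.3578760496²
eq1−eq3, eq1−eq2 (x²,y² cancel):
  150.892·x + 152.808·y = -1747.548277
  159.206·x − 35.032·y = 169.404844
det = 150.892·-35.032 − 152.808·159.206 = -29613.998992
x = (-1747.548277·-35.032 − 152.808·169.404844) / -29613.998992 = -1.193142
y = (150.892·169.404844 − -1747.548277·159.206) / -29613.998992 = -10.258054
|P − Q| = √((-1.193142 − 37.836)² + (-10.258054 − 5.723)²) = 42.174257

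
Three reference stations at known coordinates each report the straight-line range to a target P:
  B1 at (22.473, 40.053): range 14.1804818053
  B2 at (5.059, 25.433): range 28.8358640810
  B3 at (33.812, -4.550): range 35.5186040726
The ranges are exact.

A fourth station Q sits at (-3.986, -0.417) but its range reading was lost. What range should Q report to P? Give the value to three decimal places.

48.780

eq1: (x − 22.473)² + (y − 40.053)² = 14.1804818053²
eq2: (x − 5.059)² + (y − 25.433)² = 28.8358640810²
eq3: (x − 33.812)² + (y + 4.550)² = 35.5186040726²
eq3−eq2, eq3−eq1 (x²,y² cancel):
  -57.506·x + 59.966·y = -61.458696
  -22.678·x + 89.206·y = 2005.809865
det = -57.506·89.206 − 59.966·-22.678 = -3769.971288
x = (-61.458696·89.206 − 59.966·2005.809865) / -3769.971288 = 33.359108
y = (-57.506·2005.809865 − -61.458696·-22.678) / -3769.971288 = 30.965717
|P − Q| = √((33.359108 − -3.986)² + (30.965717 − -0.417)²) = 48.780447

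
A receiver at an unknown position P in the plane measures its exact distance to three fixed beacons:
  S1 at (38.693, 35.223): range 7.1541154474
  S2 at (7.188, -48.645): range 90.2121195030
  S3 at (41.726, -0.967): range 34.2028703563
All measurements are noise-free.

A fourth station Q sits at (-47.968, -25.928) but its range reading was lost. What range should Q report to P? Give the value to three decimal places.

eq1: (x − 38.693)² + (y − 35.223)² = 7.1541154474²
eq2: (x − 7.188)² + (y + 48.645)² = 90.2121195030²
eq3: (x − 41.726)² + (y + 0.967)² = 34.2028703563²
eq2−eq1, eq2−eq3 (x²,y² cancel):
  63.010·x + 167.736·y = 8406.849746
  69.076·x + 95.356·y = 6292.380961
det = 63.010·95.356 − 167.736·69.076 = -5578.150376
x = (8406.849746·95.356 − 167.736·6292.380961) / -5578.150376 = 45.501686
y = (63.010·6292.380961 − 8406.849746·69.076) / -5578.150376 = 33.026831
|P − Q| = √((45.501686 − -47.968)² + (33.026831 − -25.928)²) = 110.509069

110.509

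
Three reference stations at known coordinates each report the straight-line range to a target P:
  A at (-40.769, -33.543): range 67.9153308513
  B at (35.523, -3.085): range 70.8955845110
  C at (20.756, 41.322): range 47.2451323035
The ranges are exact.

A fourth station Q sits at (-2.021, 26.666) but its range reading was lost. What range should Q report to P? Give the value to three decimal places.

eq1: (x + 40.769)² + (y + 33.543)² = 67.9153308513²
eq2: (x − 35.523)² + (y + 3.085)² = 70.8955845110²
eq3: (x − 20.756)² + (y − 41.322)² = 47.2451323035²
eq2−eq3, eq2−eq1 (x²,y² cancel):
  -29.534·x + 88.814·y = 3660.999843
  -152.584·x − 60.916·y = 1929.535195
det = -29.534·-60.916 − 88.814·-152.584 = 15350.688520
x = (3660.999843·-60.916 − 88.814·1929.535195) / 15350.688520 = -25.691565
y = (-29.534·1929.535195 − 3660.999843·-152.584) / 15350.688520 = 32.677564
|P − Q| = √((-25.691565 − -2.021)² + (32.677564 − 26.666)²) = 24.422009

24.422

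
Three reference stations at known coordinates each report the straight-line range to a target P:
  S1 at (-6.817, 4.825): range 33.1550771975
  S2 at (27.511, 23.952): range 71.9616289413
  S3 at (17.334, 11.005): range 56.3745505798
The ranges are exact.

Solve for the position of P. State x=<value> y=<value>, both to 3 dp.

x=-31.256 y=-17.581

eq1: (x + 6.817)² + (y − 4.825)² = 33.1550771975²
eq2: (x − 27.511)² + (y − 23.952)² = 71.9616289413²
eq3: (x − 17.334)² + (y − 11.005)² = 56.3745505798²
eq2−eq1, eq2−eq3 (x²,y² cancel):
  -68.656·x − 38.254·y = 2818.415585
  -20.354·x − 25.894·y = 1091.410243
det = -68.656·-25.894 − -38.254·-20.354 = 999.156548
x = (2818.415585·-25.894 − -38.254·1091.410243) / 999.156548 = -31.255608
y = (-68.656·1091.410243 − 2818.415585·-20.354) / 999.156548 = -17.580659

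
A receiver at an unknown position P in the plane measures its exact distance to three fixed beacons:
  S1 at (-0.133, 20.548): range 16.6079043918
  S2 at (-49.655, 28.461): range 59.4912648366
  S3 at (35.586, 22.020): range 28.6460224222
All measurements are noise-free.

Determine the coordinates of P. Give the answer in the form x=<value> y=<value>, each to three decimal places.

eq1: (x + 0.133)² + (y − 20.548)² = 16.6079043918²
eq2: (x + 49.655)² + (y − 28.461)² = 59.4912648366²
eq3: (x − 35.586)² + (y − 22.020)² = 28.6460224222²
eq3−eq1, eq3−eq2 (x²,y² cancel):
  -71.438·x − 2.944·y = -784.233691
  -170.482·x + 12.882·y = -1194.212241
det = -71.438·12.882 − -2.944·-170.482 = -1422.163324
x = (-784.233691·12.882 − -2.944·-1194.212241) / -1422.163324 = 9.575735
y = (-71.438·-1194.212241 − -784.233691·-170.482) / -1422.163324 = 34.022530

x=9.576 y=34.023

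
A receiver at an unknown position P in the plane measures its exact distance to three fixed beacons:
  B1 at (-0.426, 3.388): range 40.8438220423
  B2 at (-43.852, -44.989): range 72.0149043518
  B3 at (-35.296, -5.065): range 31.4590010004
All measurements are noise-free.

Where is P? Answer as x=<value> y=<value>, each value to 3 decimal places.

x=-34.188 y=26.374

eq1: (x + 0.426)² + (y − 3.388)² = 40.8438220423²
eq2: (x + 43.852)² + (y + 44.989)² = 72.0149043518²
eq3: (x + 35.296)² + (y + 5.065)² = 31.4590010004²
eq2−eq1, eq2−eq3 (x²,y² cancel):
  86.852·x + 96.754·y = -417.419355
  17.112·x + 79.848·y = 1520.931521
det = 86.852·79.848 − 96.754·17.112 = 5279.304048
x = (-417.419355·79.848 − 96.754·1520.931521) / 5279.304048 = -34.187519
y = (86.852·1520.931521 − -417.419355·17.112) / 5279.304048 = 26.374466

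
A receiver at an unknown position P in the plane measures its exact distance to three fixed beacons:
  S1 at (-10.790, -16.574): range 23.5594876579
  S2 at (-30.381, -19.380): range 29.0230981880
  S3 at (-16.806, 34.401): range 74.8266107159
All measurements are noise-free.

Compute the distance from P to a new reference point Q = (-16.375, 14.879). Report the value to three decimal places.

55.361

eq1: (x + 10.790)² + (y + 16.574)² = 23.5594876579²
eq2: (x + 30.381)² + (y + 19.380)² = 29.0230981880²
eq3: (x + 16.806)² + (y − 34.401)² = 74.8266107159²
eq3−eq2, eq3−eq1 (x²,y² cancel):
  -27.150·x − 107.562·y = 4589.400567
  12.032·x − 101.950·y = 3969.223352
det = -27.150·-101.950 − -107.562·12.032 = 4062.128484
x = (4589.400567·-101.950 − -107.562·3969.223352) / 4062.128484 = -10.081361
y = (-27.150·3969.223352 − 4589.400567·12.032) / 4062.128484 = -40.122828
|P − Q| = √((-10.081361 − -16.375)² + (-40.122828 − 14.879)²) = 55.360735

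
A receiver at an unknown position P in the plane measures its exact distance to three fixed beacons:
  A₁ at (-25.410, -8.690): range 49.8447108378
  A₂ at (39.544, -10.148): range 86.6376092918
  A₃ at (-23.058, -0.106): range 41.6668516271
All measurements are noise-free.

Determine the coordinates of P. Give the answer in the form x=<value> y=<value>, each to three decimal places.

x=-30.458 y=40.898

eq1: (x + 25.410)² + (y + 8.690)² = 49.8447108378²
eq2: (x − 39.544)² + (y + 10.148)² = 86.6376092918²
eq3: (x + 23.058)² + (y + 0.106)² = 41.6668516271²
eq1−eq2, eq1−eq3 (x²,y² cancel):
  129.908·x − 2.916·y = -4076.054505
  4.704·x + 17.168·y = 558.867074
det = 129.908·17.168 − -2.916·4.704 = 2243.977408
x = (-4076.054505·17.168 − -2.916·558.867074) / 2243.977408 = -30.458438
y = (129.908·558.867074 − -4076.054505·4.704) / 2243.977408 = 40.898390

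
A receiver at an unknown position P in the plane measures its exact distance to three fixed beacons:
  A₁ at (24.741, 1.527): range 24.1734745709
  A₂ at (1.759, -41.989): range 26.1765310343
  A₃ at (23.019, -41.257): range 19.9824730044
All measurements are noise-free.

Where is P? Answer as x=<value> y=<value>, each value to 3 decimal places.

eq1: (x − 24.741)² + (y − 1.527)² = 24.1734745709²
eq2: (x − 1.759)² + (y + 41.989)² = 26.1765310343²
eq3: (x − 23.019)² + (y + 41.257)² = 19.9824730044²
eq3−eq1, eq3−eq2 (x²,y² cancel):
  3.444·x + 85.568·y = -1802.623245
  -42.520·x − 1.464·y = -751.755758
det = 3.444·-1.464 − 85.568·-42.520 = 3633.309344
x = (-1802.623245·-1.464 − 85.568·-751.755758) / 3633.309344 = 18.430932
y = (3.444·-751.755758 − -1802.623245·-42.520) / 3633.309344 = -21.808379

x=18.431 y=-21.808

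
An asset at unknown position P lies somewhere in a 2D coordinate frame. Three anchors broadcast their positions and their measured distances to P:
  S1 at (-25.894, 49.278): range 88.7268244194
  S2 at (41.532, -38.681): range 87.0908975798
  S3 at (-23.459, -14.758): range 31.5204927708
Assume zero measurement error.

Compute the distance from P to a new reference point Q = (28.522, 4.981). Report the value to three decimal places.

85.260

eq1: (x + 25.894)² + (y − 49.278)² = 88.7268244194²
eq2: (x − 41.532)² + (y + 38.681)² = 87.0908975798²
eq3: (x + 23.459)² + (y + 14.758)² = 31.5204927708²
eq1−eq2, eq1−eq3 (x²,y² cancel):
  134.852·x − 175.918·y = 409.931195
  4.870·x − 128.072·y = 4548.210632
det = 134.852·-128.072 − -175.918·4.870 = -16414.044684
x = (409.931195·-128.072 − -175.918·4548.210632) / -16414.044684 = -45.547056
y = (134.852·4548.210632 − 409.931195·4.870) / -16414.044684 = -37.244868
|P − Q| = √((-45.547056 − 28.522)² + (-37.244868 − 4.981)²) = 85.259891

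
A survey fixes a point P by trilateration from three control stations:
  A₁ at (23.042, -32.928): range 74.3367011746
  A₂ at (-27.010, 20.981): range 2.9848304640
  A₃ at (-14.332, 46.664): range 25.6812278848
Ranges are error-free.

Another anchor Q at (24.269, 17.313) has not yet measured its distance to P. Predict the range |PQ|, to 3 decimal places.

eq1: (x − 23.042)² + (y + 32.928)² = 74.3367011746²
eq2: (x + 27.010)² + (y − 20.981)² = 2.9848304640²
eq3: (x + 14.332)² + (y − 46.664)² = 25.6812278848²
eq3−eq1, eq3−eq2 (x²,y² cancel):
  74.748·x − 159.184·y = -5634.167848
  -25.356·x − 51.366·y = -562.576406
det = 74.748·-51.366 − -159.184·-25.356 = -7875.775272
x = (-5634.167848·-51.366 − -159.184·-562.576406) / -7875.775272 = -25.375470
y = (74.748·-562.576406 − -5634.167848·-25.356) / -7875.775272 = 23.478504
|P − Q| = √((-25.375470 − 24.269)² + (23.478504 − 17.313)²) = 50.025862

50.026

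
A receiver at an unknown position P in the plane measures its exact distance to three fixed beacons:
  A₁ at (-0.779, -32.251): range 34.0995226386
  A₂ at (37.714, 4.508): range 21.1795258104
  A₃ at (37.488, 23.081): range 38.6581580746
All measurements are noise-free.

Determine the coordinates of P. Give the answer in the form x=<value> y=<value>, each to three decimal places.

x=28.320 y=-14.474

eq1: (x + 0.779)² + (y + 32.251)² = 34.0995226386²
eq2: (x − 37.714)² + (y − 4.508)² = 21.1795258104²
eq3: (x − 37.488)² + (y − 23.081)² = 38.6581580746²
eq3−eq2, eq3−eq1 (x²,y² cancel):
  0.452·x − 37.146·y = 550.466027
  -76.534·x − 110.664·y = -565.673121
det = 0.452·-110.664 − -37.146·-76.534 = -2892.952092
x = (550.466027·-110.664 − -37.146·-565.673121) / -2892.952092 = 28.320298
y = (0.452·-565.673121 − 550.466027·-76.534) / -2892.952092 = -14.474378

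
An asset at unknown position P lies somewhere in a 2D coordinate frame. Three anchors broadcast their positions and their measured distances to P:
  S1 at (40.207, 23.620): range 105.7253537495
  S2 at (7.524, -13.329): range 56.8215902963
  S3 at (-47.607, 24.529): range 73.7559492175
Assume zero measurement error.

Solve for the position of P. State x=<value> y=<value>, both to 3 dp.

x=-37.122 y=-48.478

eq1: (x − 40.207)² + (y − 23.620)² = 105.7253537495²
eq2: (x − 7.524)² + (y + 13.329)² = 56.8215902963²
eq3: (x + 47.607)² + (y − 24.529)² = 73.7559492175²
eq3−eq2, eq3−eq1 (x²,y² cancel):
  110.262·x − 75.716·y = -422.578552
  175.628·x − 1.818·y = -6431.501421
det = 110.262·-1.818 − -75.716·175.628 = 13097.393332
x = (-422.578552·-1.818 − -75.716·-6431.501421) / 13097.393332 = -37.121838
y = (110.262·-6431.501421 − -422.578552·175.628) / 13097.393332 = -48.477859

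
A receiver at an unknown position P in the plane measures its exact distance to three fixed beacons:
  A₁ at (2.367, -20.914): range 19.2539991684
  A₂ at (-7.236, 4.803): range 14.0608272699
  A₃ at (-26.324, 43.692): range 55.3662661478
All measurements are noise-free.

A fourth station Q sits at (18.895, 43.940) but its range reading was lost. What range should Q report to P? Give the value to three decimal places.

eq1: (x − 2.367)² + (y + 20.914)² = 19.2539991684²
eq2: (x + 7.236)² + (y − 4.803)² = 14.0608272699²
eq3: (x + 26.324)² + (y − 43.692)² = 55.3662661478²
eq1−eq2, eq1−eq3 (x²,y² cancel):
  -19.206·x + 51.434·y = -194.559960
  -57.382·x + 129.212·y = -535.761188
det = -19.206·129.212 − 51.434·-57.382 = 469.740116
x = (-194.559960·129.212 − 51.434·-535.761188) / 469.740116 = 5.145099
y = (-19.206·-535.761188 − -194.559960·-57.382) / 469.740116 = -1.861477
|P − Q| = √((5.145099 − 18.895)² + (-1.861477 − 43.940)²) = 47.820864

47.821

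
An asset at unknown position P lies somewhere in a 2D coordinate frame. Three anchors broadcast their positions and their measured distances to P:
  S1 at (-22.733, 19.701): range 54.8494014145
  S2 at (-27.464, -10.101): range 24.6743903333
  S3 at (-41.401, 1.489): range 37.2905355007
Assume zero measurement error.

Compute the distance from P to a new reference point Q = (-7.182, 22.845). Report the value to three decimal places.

62.225

eq1: (x + 22.733)² + (y − 19.701)² = 54.8494014145²
eq2: (x + 27.464)² + (y + 10.101)² = 24.6743903333²
eq3: (x + 41.401)² + (y − 1.489)² = 37.2905355007²
eq3−eq1, eq3−eq2 (x²,y² cancel):
  37.336·x + 36.424·y = -2429.214030
  27.874·x − 23.180·y = -78.199925
det = 37.336·-23.180 − 36.424·27.874 = -1880.731056
x = (-2429.214030·-23.180 − 36.424·-78.199925) / -1880.731056 = -31.454543
y = (37.336·-78.199925 − -2429.214030·27.874) / -1880.731056 = -34.450561
|P − Q| = √((-31.454543 − -7.182)² + (-34.450561 − 22.845)²) = 62.224895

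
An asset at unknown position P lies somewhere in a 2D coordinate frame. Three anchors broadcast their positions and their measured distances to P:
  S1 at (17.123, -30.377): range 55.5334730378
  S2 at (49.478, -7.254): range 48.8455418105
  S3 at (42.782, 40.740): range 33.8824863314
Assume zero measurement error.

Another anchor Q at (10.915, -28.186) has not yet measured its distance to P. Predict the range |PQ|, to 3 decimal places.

eq1: (x − 17.123)² + (y + 30.377)² = 55.5334730378²
eq2: (x − 49.478)² + (y + 7.254)² = 48.8455418105²
eq3: (x − 42.782)² + (y − 40.740)² = 33.8824863314²
eq2−eq3, eq2−eq1 (x²,y² cancel):
  -13.392·x + 95.988·y = 2227.218199
  -64.710·x − 46.246·y = -1982.813415
det = -13.392·-46.246 − 95.988·-64.710 = 6830.709912
x = (2227.218199·-46.246 − 95.988·-1982.813415) / 6830.709912 = 12.784376
y = (-13.392·-1982.813415 − 2227.218199·-64.710) / 6830.709912 = 24.986733
|P − Q| = √((12.784376 − 10.915)² + (24.986733 − -28.186)²) = 53.205584

53.206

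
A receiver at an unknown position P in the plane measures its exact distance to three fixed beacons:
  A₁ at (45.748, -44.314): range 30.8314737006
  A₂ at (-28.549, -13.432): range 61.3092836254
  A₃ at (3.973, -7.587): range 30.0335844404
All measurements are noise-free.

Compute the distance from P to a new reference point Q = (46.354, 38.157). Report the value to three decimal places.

eq1: (x − 45.748)² + (y + 44.314)² = 30.8314737006²
eq2: (x + 28.549)² + (y + 13.432)² = 61.3092836254²
eq3: (x − 3.973)² + (y + 7.587)² = 30.0335844404²
eq3−eq2, eq3−eq1 (x²,y² cancel):
  -65.044·x − 11.690·y = -1934.695337
  83.550·x − 73.454·y = 3934.699226
det = -65.044·-73.454 − -11.690·83.550 = 5754.441476
x = (-1934.695337·-73.454 − -11.690·3934.699226) / 5754.441476 = 32.689140
y = (-65.044·3934.699226 − -1934.695337·83.550) / 5754.441476 = -16.384697
|P − Q| = √((32.689140 − 46.354)² + (-16.384697 − 38.157)²) = 56.227441

56.227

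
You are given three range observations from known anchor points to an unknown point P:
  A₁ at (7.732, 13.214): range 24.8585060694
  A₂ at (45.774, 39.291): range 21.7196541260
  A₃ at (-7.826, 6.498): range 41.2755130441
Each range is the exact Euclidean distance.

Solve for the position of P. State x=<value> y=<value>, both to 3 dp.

eq1: (x − 7.732)² + (y − 13.214)² = 24.8585060694²
eq2: (x − 45.774)² + (y − 39.291)² = 21.7196541260²
eq3: (x + 7.826)² + (y − 6.498)² = 41.2755130441²
eq2−eq3, eq2−eq1 (x²,y² cancel):
  -107.200·x − 65.586·y = -4767.496079
  -76.084·x − 52.154·y = -3550.850086
det = -107.200·-52.154 − -65.586·-76.084 = 600.863576
x = (-4767.496079·-52.154 − -65.586·-3550.850086) / 600.863576 = 26.225482
y = (-107.200·-3550.850086 − -4767.496079·-76.084) / 600.863576 = 29.825335

x=26.225 y=29.825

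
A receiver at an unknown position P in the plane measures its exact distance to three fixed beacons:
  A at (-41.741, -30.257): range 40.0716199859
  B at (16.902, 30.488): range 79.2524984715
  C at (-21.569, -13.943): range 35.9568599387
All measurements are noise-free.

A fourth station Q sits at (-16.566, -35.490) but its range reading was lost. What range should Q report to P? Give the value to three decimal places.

15.619

eq1: (x + 41.741)² + (y + 30.257)² = 40.0716199859²
eq2: (x − 16.902)² + (y − 30.488)² = 79.2524984715²
eq3: (x + 21.569)² + (y + 13.943)² = 35.9568599387²
eq2−eq1, eq2−eq3 (x²,y² cancel):
  -117.286·x − 121.490·y = 6117.825168
  -76.942·x − 88.862·y = 4432.495999
det = -117.286·-88.862 − -121.490·-76.942 = 1074.584952
x = (6117.825168·-88.862 − -121.490·4432.495999) / 1074.584952 = -4.781605
y = (-117.286·4432.495999 − 6117.825168·-76.942) / 1074.584952 = -45.740471
|P − Q| = √((-4.781605 − -16.566)² + (-45.740471 − -35.490)²) = 15.618710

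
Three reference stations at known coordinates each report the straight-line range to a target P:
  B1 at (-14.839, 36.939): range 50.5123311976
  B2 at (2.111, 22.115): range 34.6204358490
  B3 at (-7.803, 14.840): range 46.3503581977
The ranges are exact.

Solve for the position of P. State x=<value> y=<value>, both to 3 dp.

eq1: (x + 14.839)² + (y − 36.939)² = 50.5123311976²
eq2: (x − 2.111)² + (y − 22.115)² = 34.6204358490²
eq3: (x + 7.803)² + (y − 14.840)² = 46.3503581977²
eq3−eq2, eq3−eq1 (x²,y² cancel):
  19.828·x + 14.550·y = 1162.198264
  -14.072·x + 44.198·y = 900.433335
det = 19.828·44.198 − 14.550·-14.072 = 1081.105544
x = (1162.198264·44.198 − 14.550·900.433335) / 1081.105544 = 35.394818
y = (19.828·900.433335 − 1162.198264·-14.072) / 1081.105544 = 31.641912

x=35.395 y=31.642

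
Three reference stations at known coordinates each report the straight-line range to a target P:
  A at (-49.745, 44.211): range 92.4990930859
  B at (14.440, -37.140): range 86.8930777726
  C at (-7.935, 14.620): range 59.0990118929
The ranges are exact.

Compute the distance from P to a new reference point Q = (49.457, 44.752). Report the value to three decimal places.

6.711

eq1: (x + 49.745)² + (y − 44.211)² = 92.4990930859²
eq2: (x − 14.440)² + (y + 37.140)² = 86.8930777726²
eq3: (x + 7.935)² + (y − 14.620)² = 59.0990118929²
eq3−eq2, eq3−eq1 (x²,y² cancel):
  44.750·x − 103.520·y = -2746.529183
  -83.620·x + 59.182·y = -910.920094
det = 44.750·59.182 − -103.520·-83.620 = -6007.947900
x = (-2746.529183·59.182 − -103.520·-910.920094) / -6007.947900 = 42.750627
y = (44.750·-910.920094 − -2746.529183·-83.620) / -6007.947900 = 45.011783
|P − Q| = √((42.750627 − 49.457)² + (45.011783 − 44.752)²) = 6.711403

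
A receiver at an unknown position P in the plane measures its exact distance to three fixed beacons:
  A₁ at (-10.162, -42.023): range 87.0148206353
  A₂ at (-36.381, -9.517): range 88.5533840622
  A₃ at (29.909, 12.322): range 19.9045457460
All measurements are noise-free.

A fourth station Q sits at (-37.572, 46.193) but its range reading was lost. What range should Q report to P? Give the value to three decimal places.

85.275

eq1: (x + 10.162)² + (y + 42.023)² = 87.0148206353²
eq2: (x + 36.381)² + (y + 9.517)² = 88.5533840622²
eq3: (x − 29.909)² + (y − 12.322)² = 19.9045457460²
eq3−eq2, eq3−eq1 (x²,y² cancel):
  -132.580·x − 43.678·y = -7077.740403
  -80.142·x − 108.690·y = -6352.569261
det = -132.580·-108.690 − -43.678·-80.142 = 10909.677924
x = (-7077.740403·-108.690 − -43.678·-6352.569261) / 10909.677924 = 45.080349
y = (-132.580·-6352.569261 − -7077.740403·-80.142) / 10909.677924 = 25.206918
|P − Q| = √((45.080349 − -37.572)² + (25.206918 − 46.193)²) = 85.275004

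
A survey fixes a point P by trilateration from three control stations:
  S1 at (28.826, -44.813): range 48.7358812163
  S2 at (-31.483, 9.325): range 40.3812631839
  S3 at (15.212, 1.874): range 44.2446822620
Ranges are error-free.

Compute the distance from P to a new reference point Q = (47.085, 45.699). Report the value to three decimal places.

98.001

eq1: (x − 28.826)² + (y + 44.813)² = 48.7358812163²
eq2: (x + 31.483)² + (y − 9.325)² = 40.3812631839²
eq3: (x − 15.212)² + (y − 1.874)² = 44.2446822620²
eq3−eq1, eq3−eq2 (x²,y² cancel):
  27.228·x − 93.374·y = 2186.632216
  -93.390·x + 14.902·y = 1170.163586
det = 27.228·14.902 − -93.374·-93.390 = -8314.446204
x = (2186.632216·14.902 − -93.374·1170.163586) / -8314.446204 = -17.060432
y = (27.228·1170.163586 − 2186.632216·-93.390) / -8314.446204 = -28.392847
|P − Q| = √((-17.060432 − 47.085)² + (-28.392847 − 45.699)²) = 98.001216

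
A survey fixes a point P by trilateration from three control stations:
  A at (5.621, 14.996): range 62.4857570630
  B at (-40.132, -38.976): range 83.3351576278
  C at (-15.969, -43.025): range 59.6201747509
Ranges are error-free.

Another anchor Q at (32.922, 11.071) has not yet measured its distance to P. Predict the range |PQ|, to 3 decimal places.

47.180

eq1: (x − 5.621)² + (y − 14.996)² = 62.4857570630²
eq2: (x + 40.132)² + (y + 38.976)² = 83.3351576278²
eq3: (x + 15.969)² + (y + 43.025)² = 59.6201747509²
eq1−eq2, eq1−eq3 (x²,y² cancel):
  -91.506·x − 107.944·y = -167.048318
  -43.180·x − 116.042·y = 2199.588527
det = -91.506·-116.042 − -107.944·-43.180 = 5957.517332
x = (-167.048318·-116.042 − -107.944·2199.588527) / 5957.517332 = 43.108058
y = (-91.506·2199.588527 − -167.048318·-43.180) / 5957.517332 = -34.995902
|P − Q| = √((43.108058 − 32.922)² + (-34.995902 − 11.071)²) = 47.179606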